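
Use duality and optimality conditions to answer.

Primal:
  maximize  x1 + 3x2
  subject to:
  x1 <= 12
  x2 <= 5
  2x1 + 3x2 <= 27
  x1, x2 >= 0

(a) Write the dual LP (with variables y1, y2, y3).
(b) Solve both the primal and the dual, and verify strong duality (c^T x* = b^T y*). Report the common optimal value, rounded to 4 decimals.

The standard primal-dual pair for 'max c^T x s.t. A x <= b, x >= 0' is:
  Dual:  min b^T y  s.t.  A^T y >= c,  y >= 0.

So the dual LP is:
  minimize  12y1 + 5y2 + 27y3
  subject to:
    y1 + 2y3 >= 1
    y2 + 3y3 >= 3
    y1, y2, y3 >= 0

Solving the primal: x* = (6, 5).
  primal value c^T x* = 21.
Solving the dual: y* = (0, 1.5, 0.5).
  dual value b^T y* = 21.
Strong duality: c^T x* = b^T y*. Confirmed.

21


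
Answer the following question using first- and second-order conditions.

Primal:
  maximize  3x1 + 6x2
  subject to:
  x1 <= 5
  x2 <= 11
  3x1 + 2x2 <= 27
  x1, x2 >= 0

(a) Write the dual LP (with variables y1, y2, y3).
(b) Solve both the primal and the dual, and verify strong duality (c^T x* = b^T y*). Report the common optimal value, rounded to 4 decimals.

The standard primal-dual pair for 'max c^T x s.t. A x <= b, x >= 0' is:
  Dual:  min b^T y  s.t.  A^T y >= c,  y >= 0.

So the dual LP is:
  minimize  5y1 + 11y2 + 27y3
  subject to:
    y1 + 3y3 >= 3
    y2 + 2y3 >= 6
    y1, y2, y3 >= 0

Solving the primal: x* = (1.6667, 11).
  primal value c^T x* = 71.
Solving the dual: y* = (0, 4, 1).
  dual value b^T y* = 71.
Strong duality: c^T x* = b^T y*. Confirmed.

71


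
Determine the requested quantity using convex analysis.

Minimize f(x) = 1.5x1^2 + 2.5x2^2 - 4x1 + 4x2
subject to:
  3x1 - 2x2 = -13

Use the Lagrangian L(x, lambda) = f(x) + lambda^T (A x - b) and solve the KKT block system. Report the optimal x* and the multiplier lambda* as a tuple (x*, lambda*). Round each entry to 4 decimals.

Form the Lagrangian:
  L(x, lambda) = (1/2) x^T Q x + c^T x + lambda^T (A x - b)
Stationarity (grad_x L = 0): Q x + c + A^T lambda = 0.
Primal feasibility: A x = b.

This gives the KKT block system:
  [ Q   A^T ] [ x     ]   [-c ]
  [ A    0  ] [ lambda ] = [ b ]

Solving the linear system:
  x*      = (-3.5614, 1.1579)
  lambda* = (4.8947)
  f(x*)   = 41.2544

x* = (-3.5614, 1.1579), lambda* = (4.8947)


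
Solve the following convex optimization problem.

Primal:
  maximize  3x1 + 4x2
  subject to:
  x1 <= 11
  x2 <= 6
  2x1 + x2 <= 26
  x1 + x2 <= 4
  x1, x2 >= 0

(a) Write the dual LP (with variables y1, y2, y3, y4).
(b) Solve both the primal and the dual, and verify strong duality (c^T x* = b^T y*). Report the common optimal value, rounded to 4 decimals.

The standard primal-dual pair for 'max c^T x s.t. A x <= b, x >= 0' is:
  Dual:  min b^T y  s.t.  A^T y >= c,  y >= 0.

So the dual LP is:
  minimize  11y1 + 6y2 + 26y3 + 4y4
  subject to:
    y1 + 2y3 + y4 >= 3
    y2 + y3 + y4 >= 4
    y1, y2, y3, y4 >= 0

Solving the primal: x* = (0, 4).
  primal value c^T x* = 16.
Solving the dual: y* = (0, 0, 0, 4).
  dual value b^T y* = 16.
Strong duality: c^T x* = b^T y*. Confirmed.

16


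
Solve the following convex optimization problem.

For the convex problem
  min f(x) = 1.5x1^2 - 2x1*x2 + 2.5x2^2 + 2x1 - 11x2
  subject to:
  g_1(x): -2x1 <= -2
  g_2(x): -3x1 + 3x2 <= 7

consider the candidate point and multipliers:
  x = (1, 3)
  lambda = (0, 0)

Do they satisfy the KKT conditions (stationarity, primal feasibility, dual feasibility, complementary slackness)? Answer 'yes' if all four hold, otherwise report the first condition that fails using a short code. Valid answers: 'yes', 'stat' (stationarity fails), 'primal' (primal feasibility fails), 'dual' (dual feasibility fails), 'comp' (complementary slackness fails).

Gradient of f: grad f(x) = Q x + c = (-1, 2)
Constraint values g_i(x) = a_i^T x - b_i:
  g_1((1, 3)) = 0
  g_2((1, 3)) = -1
Stationarity residual: grad f(x) + sum_i lambda_i a_i = (-1, 2)
  -> stationarity FAILS
Primal feasibility (all g_i <= 0): OK
Dual feasibility (all lambda_i >= 0): OK
Complementary slackness (lambda_i * g_i(x) = 0 for all i): OK

Verdict: the first failing condition is stationarity -> stat.

stat


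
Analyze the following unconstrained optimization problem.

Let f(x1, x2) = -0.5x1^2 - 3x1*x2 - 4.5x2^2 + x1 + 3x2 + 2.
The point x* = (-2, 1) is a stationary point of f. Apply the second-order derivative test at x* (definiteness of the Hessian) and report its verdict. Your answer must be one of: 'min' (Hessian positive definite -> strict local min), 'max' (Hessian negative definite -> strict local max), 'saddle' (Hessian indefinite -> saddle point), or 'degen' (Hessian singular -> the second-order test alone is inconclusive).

Compute the Hessian H = grad^2 f:
  H = [[-1, -3], [-3, -9]]
Verify stationarity: grad f(x*) = H x* + g = (0, 0).
Eigenvalues of H: -10, 0.
H has a zero eigenvalue (singular; negative semidefinite but not definite), so H is neither positive definite, negative definite, nor indefinite. The second-order test alone is inconclusive -> degen.
(Indeed, f is constant along the null direction of H through x*, so x* is not a strict local extremum.)

degen


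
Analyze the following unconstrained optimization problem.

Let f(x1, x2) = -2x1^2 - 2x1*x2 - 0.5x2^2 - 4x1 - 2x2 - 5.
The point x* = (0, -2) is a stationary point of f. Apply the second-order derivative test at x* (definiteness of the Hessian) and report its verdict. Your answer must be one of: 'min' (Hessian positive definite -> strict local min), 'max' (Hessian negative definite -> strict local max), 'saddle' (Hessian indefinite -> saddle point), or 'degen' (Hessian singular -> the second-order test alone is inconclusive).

Compute the Hessian H = grad^2 f:
  H = [[-4, -2], [-2, -1]]
Verify stationarity: grad f(x*) = H x* + g = (0, 0).
Eigenvalues of H: -5, 0.
H has a zero eigenvalue (singular; negative semidefinite but not definite), so H is neither positive definite, negative definite, nor indefinite. The second-order test alone is inconclusive -> degen.
(Indeed, f is constant along the null direction of H through x*, so x* is not a strict local extremum.)

degen


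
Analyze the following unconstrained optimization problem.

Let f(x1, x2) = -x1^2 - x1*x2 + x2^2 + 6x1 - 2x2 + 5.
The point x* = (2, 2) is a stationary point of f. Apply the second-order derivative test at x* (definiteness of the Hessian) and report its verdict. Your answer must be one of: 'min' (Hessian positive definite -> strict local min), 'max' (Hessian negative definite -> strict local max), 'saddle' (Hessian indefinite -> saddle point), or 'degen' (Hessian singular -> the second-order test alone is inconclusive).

Compute the Hessian H = grad^2 f:
  H = [[-2, -1], [-1, 2]]
Verify stationarity: grad f(x*) = H x* + g = (0, 0).
Eigenvalues of H: -2.2361, 2.2361.
Eigenvalues have mixed signs, so H is indefinite -> x* is a saddle point.

saddle


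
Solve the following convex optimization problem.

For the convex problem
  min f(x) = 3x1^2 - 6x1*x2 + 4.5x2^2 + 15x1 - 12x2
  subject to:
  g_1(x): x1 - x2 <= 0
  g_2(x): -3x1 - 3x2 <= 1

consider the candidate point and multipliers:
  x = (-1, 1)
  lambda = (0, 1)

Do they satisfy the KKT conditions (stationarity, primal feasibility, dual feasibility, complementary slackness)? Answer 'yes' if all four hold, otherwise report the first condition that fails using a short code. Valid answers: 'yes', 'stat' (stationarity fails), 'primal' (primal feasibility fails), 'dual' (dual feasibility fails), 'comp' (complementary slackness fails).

Gradient of f: grad f(x) = Q x + c = (3, 3)
Constraint values g_i(x) = a_i^T x - b_i:
  g_1((-1, 1)) = -2
  g_2((-1, 1)) = -1
Stationarity residual: grad f(x) + sum_i lambda_i a_i = (0, 0)
  -> stationarity OK
Primal feasibility (all g_i <= 0): OK
Dual feasibility (all lambda_i >= 0): OK
Complementary slackness (lambda_i * g_i(x) = 0 for all i): FAILS

Verdict: the first failing condition is complementary_slackness -> comp.

comp


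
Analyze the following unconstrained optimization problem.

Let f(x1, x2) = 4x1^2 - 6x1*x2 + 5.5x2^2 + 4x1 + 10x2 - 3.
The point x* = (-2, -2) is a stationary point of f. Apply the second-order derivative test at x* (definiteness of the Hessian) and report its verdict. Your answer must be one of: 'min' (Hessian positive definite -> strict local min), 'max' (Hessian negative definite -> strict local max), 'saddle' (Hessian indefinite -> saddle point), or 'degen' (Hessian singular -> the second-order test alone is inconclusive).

Compute the Hessian H = grad^2 f:
  H = [[8, -6], [-6, 11]]
Verify stationarity: grad f(x*) = H x* + g = (0, 0).
Eigenvalues of H: 3.3153, 15.6847.
Both eigenvalues > 0, so H is positive definite -> x* is a strict local min.

min


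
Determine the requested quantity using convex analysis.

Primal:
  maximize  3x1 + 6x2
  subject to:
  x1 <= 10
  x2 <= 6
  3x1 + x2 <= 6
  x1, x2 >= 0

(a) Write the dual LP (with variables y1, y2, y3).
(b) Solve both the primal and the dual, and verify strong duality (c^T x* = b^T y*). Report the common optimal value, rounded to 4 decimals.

The standard primal-dual pair for 'max c^T x s.t. A x <= b, x >= 0' is:
  Dual:  min b^T y  s.t.  A^T y >= c,  y >= 0.

So the dual LP is:
  minimize  10y1 + 6y2 + 6y3
  subject to:
    y1 + 3y3 >= 3
    y2 + y3 >= 6
    y1, y2, y3 >= 0

Solving the primal: x* = (0, 6).
  primal value c^T x* = 36.
Solving the dual: y* = (0, 5, 1).
  dual value b^T y* = 36.
Strong duality: c^T x* = b^T y*. Confirmed.

36


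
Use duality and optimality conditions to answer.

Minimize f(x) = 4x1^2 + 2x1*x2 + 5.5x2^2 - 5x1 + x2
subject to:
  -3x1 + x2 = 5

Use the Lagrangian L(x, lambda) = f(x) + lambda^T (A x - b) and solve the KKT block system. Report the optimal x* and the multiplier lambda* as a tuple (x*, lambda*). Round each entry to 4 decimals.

Form the Lagrangian:
  L(x, lambda) = (1/2) x^T Q x + c^T x + lambda^T (A x - b)
Stationarity (grad_x L = 0): Q x + c + A^T lambda = 0.
Primal feasibility: A x = b.

This gives the KKT block system:
  [ Q   A^T ] [ x     ]   [-c ]
  [ A    0  ] [ lambda ] = [ b ]

Solving the linear system:
  x*      = (-1.4538, 0.6387)
  lambda* = (-5.1176)
  f(x*)   = 16.7479

x* = (-1.4538, 0.6387), lambda* = (-5.1176)


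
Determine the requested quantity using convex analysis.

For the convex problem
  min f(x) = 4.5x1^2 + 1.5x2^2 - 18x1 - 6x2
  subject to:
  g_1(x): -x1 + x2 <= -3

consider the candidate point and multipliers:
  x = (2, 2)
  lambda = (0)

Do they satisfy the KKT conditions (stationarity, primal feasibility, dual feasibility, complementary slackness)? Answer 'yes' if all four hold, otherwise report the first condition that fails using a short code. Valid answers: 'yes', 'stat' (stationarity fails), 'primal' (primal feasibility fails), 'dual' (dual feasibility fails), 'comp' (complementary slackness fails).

Gradient of f: grad f(x) = Q x + c = (0, 0)
Constraint values g_i(x) = a_i^T x - b_i:
  g_1((2, 2)) = 3
Stationarity residual: grad f(x) + sum_i lambda_i a_i = (0, 0)
  -> stationarity OK
Primal feasibility (all g_i <= 0): FAILS
Dual feasibility (all lambda_i >= 0): OK
Complementary slackness (lambda_i * g_i(x) = 0 for all i): OK

Verdict: the first failing condition is primal_feasibility -> primal.

primal


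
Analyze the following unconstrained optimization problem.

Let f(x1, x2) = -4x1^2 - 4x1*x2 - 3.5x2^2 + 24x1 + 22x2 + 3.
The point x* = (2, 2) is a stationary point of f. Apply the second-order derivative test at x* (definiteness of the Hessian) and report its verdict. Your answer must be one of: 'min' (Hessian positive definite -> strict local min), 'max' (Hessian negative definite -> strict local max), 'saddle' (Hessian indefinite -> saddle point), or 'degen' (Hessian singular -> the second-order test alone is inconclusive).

Compute the Hessian H = grad^2 f:
  H = [[-8, -4], [-4, -7]]
Verify stationarity: grad f(x*) = H x* + g = (0, 0).
Eigenvalues of H: -11.5311, -3.4689.
Both eigenvalues < 0, so H is negative definite -> x* is a strict local max.

max


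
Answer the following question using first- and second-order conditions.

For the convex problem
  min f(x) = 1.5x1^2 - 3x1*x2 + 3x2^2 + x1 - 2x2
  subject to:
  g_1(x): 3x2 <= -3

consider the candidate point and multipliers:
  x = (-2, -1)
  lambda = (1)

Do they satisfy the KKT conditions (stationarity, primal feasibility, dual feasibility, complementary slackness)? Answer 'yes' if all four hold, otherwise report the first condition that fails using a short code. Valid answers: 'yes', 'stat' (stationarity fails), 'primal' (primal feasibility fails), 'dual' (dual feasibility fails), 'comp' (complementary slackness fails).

Gradient of f: grad f(x) = Q x + c = (-2, -2)
Constraint values g_i(x) = a_i^T x - b_i:
  g_1((-2, -1)) = 0
Stationarity residual: grad f(x) + sum_i lambda_i a_i = (-2, 1)
  -> stationarity FAILS
Primal feasibility (all g_i <= 0): OK
Dual feasibility (all lambda_i >= 0): OK
Complementary slackness (lambda_i * g_i(x) = 0 for all i): OK

Verdict: the first failing condition is stationarity -> stat.

stat


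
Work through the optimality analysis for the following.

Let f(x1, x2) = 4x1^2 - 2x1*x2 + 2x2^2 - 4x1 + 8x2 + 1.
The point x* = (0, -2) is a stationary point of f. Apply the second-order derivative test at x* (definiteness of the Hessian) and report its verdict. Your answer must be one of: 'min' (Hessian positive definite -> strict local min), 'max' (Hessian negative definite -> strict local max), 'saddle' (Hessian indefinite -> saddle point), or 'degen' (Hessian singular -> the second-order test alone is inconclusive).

Compute the Hessian H = grad^2 f:
  H = [[8, -2], [-2, 4]]
Verify stationarity: grad f(x*) = H x* + g = (0, 0).
Eigenvalues of H: 3.1716, 8.8284.
Both eigenvalues > 0, so H is positive definite -> x* is a strict local min.

min


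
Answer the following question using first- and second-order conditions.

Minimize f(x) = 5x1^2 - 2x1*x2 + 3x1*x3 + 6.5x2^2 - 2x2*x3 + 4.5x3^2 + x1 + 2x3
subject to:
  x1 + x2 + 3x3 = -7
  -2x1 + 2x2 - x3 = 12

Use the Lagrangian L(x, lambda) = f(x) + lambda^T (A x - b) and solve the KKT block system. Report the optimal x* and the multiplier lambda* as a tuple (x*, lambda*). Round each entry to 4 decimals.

Form the Lagrangian:
  L(x, lambda) = (1/2) x^T Q x + c^T x + lambda^T (A x - b)
Stationarity (grad_x L = 0): Q x + c + A^T lambda = 0.
Primal feasibility: A x = b.

This gives the KKT block system:
  [ Q   A^T ] [ x     ]   [-c ]
  [ A    0  ] [ lambda ] = [ b ]

Solving the linear system:
  x*      = (-3.2202, 1.8427, -1.8741)
  lambda* = (3.1833, -18.6635)
  f(x*)   = 119.6382

x* = (-3.2202, 1.8427, -1.8741), lambda* = (3.1833, -18.6635)


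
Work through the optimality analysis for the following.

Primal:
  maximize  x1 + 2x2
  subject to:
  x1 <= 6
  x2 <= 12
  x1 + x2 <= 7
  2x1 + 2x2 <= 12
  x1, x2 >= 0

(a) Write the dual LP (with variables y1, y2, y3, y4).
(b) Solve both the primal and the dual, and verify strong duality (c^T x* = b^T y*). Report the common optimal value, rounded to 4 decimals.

The standard primal-dual pair for 'max c^T x s.t. A x <= b, x >= 0' is:
  Dual:  min b^T y  s.t.  A^T y >= c,  y >= 0.

So the dual LP is:
  minimize  6y1 + 12y2 + 7y3 + 12y4
  subject to:
    y1 + y3 + 2y4 >= 1
    y2 + y3 + 2y4 >= 2
    y1, y2, y3, y4 >= 0

Solving the primal: x* = (0, 6).
  primal value c^T x* = 12.
Solving the dual: y* = (0, 0, 0, 1).
  dual value b^T y* = 12.
Strong duality: c^T x* = b^T y*. Confirmed.

12


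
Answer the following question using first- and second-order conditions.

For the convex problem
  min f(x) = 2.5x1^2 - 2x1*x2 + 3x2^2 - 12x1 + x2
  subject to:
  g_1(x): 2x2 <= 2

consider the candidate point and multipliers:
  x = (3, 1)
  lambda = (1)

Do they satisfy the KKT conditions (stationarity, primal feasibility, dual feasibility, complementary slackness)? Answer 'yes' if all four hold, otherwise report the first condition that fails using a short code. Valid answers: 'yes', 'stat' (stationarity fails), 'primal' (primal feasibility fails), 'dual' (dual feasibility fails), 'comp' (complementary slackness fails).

Gradient of f: grad f(x) = Q x + c = (1, 1)
Constraint values g_i(x) = a_i^T x - b_i:
  g_1((3, 1)) = 0
Stationarity residual: grad f(x) + sum_i lambda_i a_i = (1, 3)
  -> stationarity FAILS
Primal feasibility (all g_i <= 0): OK
Dual feasibility (all lambda_i >= 0): OK
Complementary slackness (lambda_i * g_i(x) = 0 for all i): OK

Verdict: the first failing condition is stationarity -> stat.

stat


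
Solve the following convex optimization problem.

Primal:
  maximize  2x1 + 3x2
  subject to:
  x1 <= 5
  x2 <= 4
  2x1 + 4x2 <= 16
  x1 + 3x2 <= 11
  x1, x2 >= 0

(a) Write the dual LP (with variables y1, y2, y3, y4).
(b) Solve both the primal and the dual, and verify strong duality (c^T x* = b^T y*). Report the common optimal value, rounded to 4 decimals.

The standard primal-dual pair for 'max c^T x s.t. A x <= b, x >= 0' is:
  Dual:  min b^T y  s.t.  A^T y >= c,  y >= 0.

So the dual LP is:
  minimize  5y1 + 4y2 + 16y3 + 11y4
  subject to:
    y1 + 2y3 + y4 >= 2
    y2 + 4y3 + 3y4 >= 3
    y1, y2, y3, y4 >= 0

Solving the primal: x* = (5, 1.5).
  primal value c^T x* = 14.5.
Solving the dual: y* = (0.5, 0, 0.75, 0).
  dual value b^T y* = 14.5.
Strong duality: c^T x* = b^T y*. Confirmed.

14.5


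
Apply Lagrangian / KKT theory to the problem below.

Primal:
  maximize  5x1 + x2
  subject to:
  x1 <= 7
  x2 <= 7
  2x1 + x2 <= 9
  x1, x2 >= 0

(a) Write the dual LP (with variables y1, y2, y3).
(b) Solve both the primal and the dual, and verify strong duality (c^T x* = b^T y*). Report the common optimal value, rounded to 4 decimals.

The standard primal-dual pair for 'max c^T x s.t. A x <= b, x >= 0' is:
  Dual:  min b^T y  s.t.  A^T y >= c,  y >= 0.

So the dual LP is:
  minimize  7y1 + 7y2 + 9y3
  subject to:
    y1 + 2y3 >= 5
    y2 + y3 >= 1
    y1, y2, y3 >= 0

Solving the primal: x* = (4.5, 0).
  primal value c^T x* = 22.5.
Solving the dual: y* = (0, 0, 2.5).
  dual value b^T y* = 22.5.
Strong duality: c^T x* = b^T y*. Confirmed.

22.5


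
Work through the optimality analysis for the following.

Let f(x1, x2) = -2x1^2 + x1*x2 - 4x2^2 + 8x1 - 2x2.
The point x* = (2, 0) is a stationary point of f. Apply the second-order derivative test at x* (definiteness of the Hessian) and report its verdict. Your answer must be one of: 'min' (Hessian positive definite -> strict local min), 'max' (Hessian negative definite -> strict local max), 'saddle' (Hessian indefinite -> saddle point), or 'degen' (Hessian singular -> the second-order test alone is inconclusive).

Compute the Hessian H = grad^2 f:
  H = [[-4, 1], [1, -8]]
Verify stationarity: grad f(x*) = H x* + g = (0, 0).
Eigenvalues of H: -8.2361, -3.7639.
Both eigenvalues < 0, so H is negative definite -> x* is a strict local max.

max


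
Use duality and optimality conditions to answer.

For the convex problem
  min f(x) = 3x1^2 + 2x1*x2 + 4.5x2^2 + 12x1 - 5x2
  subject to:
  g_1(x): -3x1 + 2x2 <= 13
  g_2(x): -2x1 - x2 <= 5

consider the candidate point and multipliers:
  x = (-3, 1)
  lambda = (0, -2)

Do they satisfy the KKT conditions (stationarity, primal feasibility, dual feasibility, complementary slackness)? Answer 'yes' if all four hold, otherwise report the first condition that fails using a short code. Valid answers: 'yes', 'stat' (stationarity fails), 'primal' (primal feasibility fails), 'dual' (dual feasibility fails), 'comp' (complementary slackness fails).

Gradient of f: grad f(x) = Q x + c = (-4, -2)
Constraint values g_i(x) = a_i^T x - b_i:
  g_1((-3, 1)) = -2
  g_2((-3, 1)) = 0
Stationarity residual: grad f(x) + sum_i lambda_i a_i = (0, 0)
  -> stationarity OK
Primal feasibility (all g_i <= 0): OK
Dual feasibility (all lambda_i >= 0): FAILS
Complementary slackness (lambda_i * g_i(x) = 0 for all i): OK

Verdict: the first failing condition is dual_feasibility -> dual.

dual


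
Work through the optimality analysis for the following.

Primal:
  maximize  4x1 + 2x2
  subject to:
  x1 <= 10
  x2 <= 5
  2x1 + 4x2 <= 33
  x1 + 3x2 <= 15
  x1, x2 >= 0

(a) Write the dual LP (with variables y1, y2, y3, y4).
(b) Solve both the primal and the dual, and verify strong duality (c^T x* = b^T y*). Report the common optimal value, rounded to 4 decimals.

The standard primal-dual pair for 'max c^T x s.t. A x <= b, x >= 0' is:
  Dual:  min b^T y  s.t.  A^T y >= c,  y >= 0.

So the dual LP is:
  minimize  10y1 + 5y2 + 33y3 + 15y4
  subject to:
    y1 + 2y3 + y4 >= 4
    y2 + 4y3 + 3y4 >= 2
    y1, y2, y3, y4 >= 0

Solving the primal: x* = (10, 1.6667).
  primal value c^T x* = 43.3333.
Solving the dual: y* = (3.3333, 0, 0, 0.6667).
  dual value b^T y* = 43.3333.
Strong duality: c^T x* = b^T y*. Confirmed.

43.3333


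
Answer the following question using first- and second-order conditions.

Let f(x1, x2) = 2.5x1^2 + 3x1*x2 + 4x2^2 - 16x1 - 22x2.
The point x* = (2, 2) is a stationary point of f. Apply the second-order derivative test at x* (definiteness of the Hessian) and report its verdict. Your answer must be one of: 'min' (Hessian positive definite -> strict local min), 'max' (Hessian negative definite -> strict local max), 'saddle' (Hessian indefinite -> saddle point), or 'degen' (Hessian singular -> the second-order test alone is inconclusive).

Compute the Hessian H = grad^2 f:
  H = [[5, 3], [3, 8]]
Verify stationarity: grad f(x*) = H x* + g = (0, 0).
Eigenvalues of H: 3.1459, 9.8541.
Both eigenvalues > 0, so H is positive definite -> x* is a strict local min.

min


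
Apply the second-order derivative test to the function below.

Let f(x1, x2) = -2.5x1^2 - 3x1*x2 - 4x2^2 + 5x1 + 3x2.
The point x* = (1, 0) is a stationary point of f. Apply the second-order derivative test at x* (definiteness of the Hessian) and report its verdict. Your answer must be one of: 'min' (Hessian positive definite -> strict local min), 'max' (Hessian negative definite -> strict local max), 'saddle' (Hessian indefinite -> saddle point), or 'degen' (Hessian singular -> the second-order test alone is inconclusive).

Compute the Hessian H = grad^2 f:
  H = [[-5, -3], [-3, -8]]
Verify stationarity: grad f(x*) = H x* + g = (0, 0).
Eigenvalues of H: -9.8541, -3.1459.
Both eigenvalues < 0, so H is negative definite -> x* is a strict local max.

max


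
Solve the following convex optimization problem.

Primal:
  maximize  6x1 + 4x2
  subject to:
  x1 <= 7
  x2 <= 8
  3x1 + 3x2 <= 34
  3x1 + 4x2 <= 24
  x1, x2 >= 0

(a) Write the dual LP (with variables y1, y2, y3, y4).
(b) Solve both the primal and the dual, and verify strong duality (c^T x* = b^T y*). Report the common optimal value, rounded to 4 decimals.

The standard primal-dual pair for 'max c^T x s.t. A x <= b, x >= 0' is:
  Dual:  min b^T y  s.t.  A^T y >= c,  y >= 0.

So the dual LP is:
  minimize  7y1 + 8y2 + 34y3 + 24y4
  subject to:
    y1 + 3y3 + 3y4 >= 6
    y2 + 3y3 + 4y4 >= 4
    y1, y2, y3, y4 >= 0

Solving the primal: x* = (7, 0.75).
  primal value c^T x* = 45.
Solving the dual: y* = (3, 0, 0, 1).
  dual value b^T y* = 45.
Strong duality: c^T x* = b^T y*. Confirmed.

45


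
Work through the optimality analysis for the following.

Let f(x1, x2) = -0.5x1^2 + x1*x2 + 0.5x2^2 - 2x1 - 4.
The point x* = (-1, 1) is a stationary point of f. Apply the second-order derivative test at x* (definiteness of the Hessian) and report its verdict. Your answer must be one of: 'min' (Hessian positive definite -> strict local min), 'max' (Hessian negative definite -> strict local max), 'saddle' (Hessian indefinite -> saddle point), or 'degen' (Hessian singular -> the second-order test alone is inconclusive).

Compute the Hessian H = grad^2 f:
  H = [[-1, 1], [1, 1]]
Verify stationarity: grad f(x*) = H x* + g = (0, 0).
Eigenvalues of H: -1.4142, 1.4142.
Eigenvalues have mixed signs, so H is indefinite -> x* is a saddle point.

saddle


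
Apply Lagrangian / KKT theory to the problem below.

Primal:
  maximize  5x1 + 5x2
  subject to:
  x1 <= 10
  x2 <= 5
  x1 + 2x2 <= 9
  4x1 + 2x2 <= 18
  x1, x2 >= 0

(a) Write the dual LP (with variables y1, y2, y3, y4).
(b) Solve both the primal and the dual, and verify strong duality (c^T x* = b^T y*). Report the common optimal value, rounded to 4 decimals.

The standard primal-dual pair for 'max c^T x s.t. A x <= b, x >= 0' is:
  Dual:  min b^T y  s.t.  A^T y >= c,  y >= 0.

So the dual LP is:
  minimize  10y1 + 5y2 + 9y3 + 18y4
  subject to:
    y1 + y3 + 4y4 >= 5
    y2 + 2y3 + 2y4 >= 5
    y1, y2, y3, y4 >= 0

Solving the primal: x* = (3, 3).
  primal value c^T x* = 30.
Solving the dual: y* = (0, 0, 1.6667, 0.8333).
  dual value b^T y* = 30.
Strong duality: c^T x* = b^T y*. Confirmed.

30


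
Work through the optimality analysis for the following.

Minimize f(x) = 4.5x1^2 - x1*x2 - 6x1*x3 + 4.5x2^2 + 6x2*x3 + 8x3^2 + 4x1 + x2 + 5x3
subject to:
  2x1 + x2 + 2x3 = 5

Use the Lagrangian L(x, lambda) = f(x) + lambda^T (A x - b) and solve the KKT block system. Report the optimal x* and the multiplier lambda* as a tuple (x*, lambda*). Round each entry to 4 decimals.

Form the Lagrangian:
  L(x, lambda) = (1/2) x^T Q x + c^T x + lambda^T (A x - b)
Stationarity (grad_x L = 0): Q x + c + A^T lambda = 0.
Primal feasibility: A x = b.

This gives the KKT block system:
  [ Q   A^T ] [ x     ]   [-c ]
  [ A    0  ] [ lambda ] = [ b ]

Solving the linear system:
  x*      = (1.5062, 0.0679, 0.9599)
  lambda* = (-5.8642)
  f(x*)   = 20.1065

x* = (1.5062, 0.0679, 0.9599), lambda* = (-5.8642)


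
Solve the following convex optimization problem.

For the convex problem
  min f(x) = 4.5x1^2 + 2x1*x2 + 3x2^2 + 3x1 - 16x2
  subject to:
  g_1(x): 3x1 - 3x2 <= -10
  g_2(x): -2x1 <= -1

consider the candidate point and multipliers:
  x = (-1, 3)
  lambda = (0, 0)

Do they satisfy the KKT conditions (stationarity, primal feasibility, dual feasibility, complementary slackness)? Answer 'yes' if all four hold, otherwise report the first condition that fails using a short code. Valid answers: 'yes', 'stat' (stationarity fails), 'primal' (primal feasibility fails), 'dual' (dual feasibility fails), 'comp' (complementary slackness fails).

Gradient of f: grad f(x) = Q x + c = (0, 0)
Constraint values g_i(x) = a_i^T x - b_i:
  g_1((-1, 3)) = -2
  g_2((-1, 3)) = 3
Stationarity residual: grad f(x) + sum_i lambda_i a_i = (0, 0)
  -> stationarity OK
Primal feasibility (all g_i <= 0): FAILS
Dual feasibility (all lambda_i >= 0): OK
Complementary slackness (lambda_i * g_i(x) = 0 for all i): OK

Verdict: the first failing condition is primal_feasibility -> primal.

primal


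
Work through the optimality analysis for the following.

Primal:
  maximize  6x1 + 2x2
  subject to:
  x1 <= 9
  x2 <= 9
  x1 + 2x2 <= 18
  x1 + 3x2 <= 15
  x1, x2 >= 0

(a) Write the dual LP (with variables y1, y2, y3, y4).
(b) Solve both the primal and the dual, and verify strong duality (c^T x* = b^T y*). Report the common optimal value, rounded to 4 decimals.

The standard primal-dual pair for 'max c^T x s.t. A x <= b, x >= 0' is:
  Dual:  min b^T y  s.t.  A^T y >= c,  y >= 0.

So the dual LP is:
  minimize  9y1 + 9y2 + 18y3 + 15y4
  subject to:
    y1 + y3 + y4 >= 6
    y2 + 2y3 + 3y4 >= 2
    y1, y2, y3, y4 >= 0

Solving the primal: x* = (9, 2).
  primal value c^T x* = 58.
Solving the dual: y* = (5.3333, 0, 0, 0.6667).
  dual value b^T y* = 58.
Strong duality: c^T x* = b^T y*. Confirmed.

58


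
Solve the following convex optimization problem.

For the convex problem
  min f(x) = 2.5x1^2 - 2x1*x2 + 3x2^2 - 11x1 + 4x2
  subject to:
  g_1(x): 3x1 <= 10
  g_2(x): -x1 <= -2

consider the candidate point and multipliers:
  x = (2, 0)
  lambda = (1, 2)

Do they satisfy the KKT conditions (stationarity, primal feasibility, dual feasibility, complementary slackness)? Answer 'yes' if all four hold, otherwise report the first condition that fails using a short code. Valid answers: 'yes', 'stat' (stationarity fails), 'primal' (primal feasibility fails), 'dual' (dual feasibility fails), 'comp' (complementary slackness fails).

Gradient of f: grad f(x) = Q x + c = (-1, 0)
Constraint values g_i(x) = a_i^T x - b_i:
  g_1((2, 0)) = -4
  g_2((2, 0)) = 0
Stationarity residual: grad f(x) + sum_i lambda_i a_i = (0, 0)
  -> stationarity OK
Primal feasibility (all g_i <= 0): OK
Dual feasibility (all lambda_i >= 0): OK
Complementary slackness (lambda_i * g_i(x) = 0 for all i): FAILS

Verdict: the first failing condition is complementary_slackness -> comp.

comp


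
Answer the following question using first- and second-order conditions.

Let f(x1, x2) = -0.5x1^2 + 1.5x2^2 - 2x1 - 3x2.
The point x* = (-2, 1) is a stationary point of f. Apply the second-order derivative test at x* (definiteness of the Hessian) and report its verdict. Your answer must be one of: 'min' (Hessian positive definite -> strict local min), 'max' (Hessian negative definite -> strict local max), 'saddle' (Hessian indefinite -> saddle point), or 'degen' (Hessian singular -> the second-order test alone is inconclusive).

Compute the Hessian H = grad^2 f:
  H = [[-1, 0], [0, 3]]
Verify stationarity: grad f(x*) = H x* + g = (0, 0).
Eigenvalues of H: -1, 3.
Eigenvalues have mixed signs, so H is indefinite -> x* is a saddle point.

saddle


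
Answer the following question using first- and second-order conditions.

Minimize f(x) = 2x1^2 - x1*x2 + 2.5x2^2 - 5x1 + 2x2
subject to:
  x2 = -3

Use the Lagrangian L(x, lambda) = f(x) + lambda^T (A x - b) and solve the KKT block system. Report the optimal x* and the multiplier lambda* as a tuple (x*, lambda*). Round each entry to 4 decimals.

Form the Lagrangian:
  L(x, lambda) = (1/2) x^T Q x + c^T x + lambda^T (A x - b)
Stationarity (grad_x L = 0): Q x + c + A^T lambda = 0.
Primal feasibility: A x = b.

This gives the KKT block system:
  [ Q   A^T ] [ x     ]   [-c ]
  [ A    0  ] [ lambda ] = [ b ]

Solving the linear system:
  x*      = (0.5, -3)
  lambda* = (13.5)
  f(x*)   = 16

x* = (0.5, -3), lambda* = (13.5)


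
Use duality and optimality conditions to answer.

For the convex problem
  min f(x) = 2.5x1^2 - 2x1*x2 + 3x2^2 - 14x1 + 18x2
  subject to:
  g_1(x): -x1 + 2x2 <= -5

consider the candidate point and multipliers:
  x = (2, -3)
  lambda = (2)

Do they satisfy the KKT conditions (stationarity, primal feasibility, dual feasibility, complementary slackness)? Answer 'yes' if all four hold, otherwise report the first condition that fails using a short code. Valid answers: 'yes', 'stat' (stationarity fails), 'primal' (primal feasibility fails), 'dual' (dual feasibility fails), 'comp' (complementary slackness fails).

Gradient of f: grad f(x) = Q x + c = (2, -4)
Constraint values g_i(x) = a_i^T x - b_i:
  g_1((2, -3)) = -3
Stationarity residual: grad f(x) + sum_i lambda_i a_i = (0, 0)
  -> stationarity OK
Primal feasibility (all g_i <= 0): OK
Dual feasibility (all lambda_i >= 0): OK
Complementary slackness (lambda_i * g_i(x) = 0 for all i): FAILS

Verdict: the first failing condition is complementary_slackness -> comp.

comp


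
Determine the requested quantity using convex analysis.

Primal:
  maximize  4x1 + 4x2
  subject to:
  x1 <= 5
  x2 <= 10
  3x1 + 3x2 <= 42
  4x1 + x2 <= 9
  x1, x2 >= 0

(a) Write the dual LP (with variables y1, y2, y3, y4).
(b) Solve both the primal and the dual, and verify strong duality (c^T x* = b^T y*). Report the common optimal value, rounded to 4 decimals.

The standard primal-dual pair for 'max c^T x s.t. A x <= b, x >= 0' is:
  Dual:  min b^T y  s.t.  A^T y >= c,  y >= 0.

So the dual LP is:
  minimize  5y1 + 10y2 + 42y3 + 9y4
  subject to:
    y1 + 3y3 + 4y4 >= 4
    y2 + 3y3 + y4 >= 4
    y1, y2, y3, y4 >= 0

Solving the primal: x* = (0, 9).
  primal value c^T x* = 36.
Solving the dual: y* = (0, 0, 0, 4).
  dual value b^T y* = 36.
Strong duality: c^T x* = b^T y*. Confirmed.

36


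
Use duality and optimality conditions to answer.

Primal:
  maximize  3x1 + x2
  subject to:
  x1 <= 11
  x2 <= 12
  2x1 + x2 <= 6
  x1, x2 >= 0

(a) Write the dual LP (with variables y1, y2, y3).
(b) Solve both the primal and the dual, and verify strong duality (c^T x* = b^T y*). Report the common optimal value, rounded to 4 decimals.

The standard primal-dual pair for 'max c^T x s.t. A x <= b, x >= 0' is:
  Dual:  min b^T y  s.t.  A^T y >= c,  y >= 0.

So the dual LP is:
  minimize  11y1 + 12y2 + 6y3
  subject to:
    y1 + 2y3 >= 3
    y2 + y3 >= 1
    y1, y2, y3 >= 0

Solving the primal: x* = (3, 0).
  primal value c^T x* = 9.
Solving the dual: y* = (0, 0, 1.5).
  dual value b^T y* = 9.
Strong duality: c^T x* = b^T y*. Confirmed.

9


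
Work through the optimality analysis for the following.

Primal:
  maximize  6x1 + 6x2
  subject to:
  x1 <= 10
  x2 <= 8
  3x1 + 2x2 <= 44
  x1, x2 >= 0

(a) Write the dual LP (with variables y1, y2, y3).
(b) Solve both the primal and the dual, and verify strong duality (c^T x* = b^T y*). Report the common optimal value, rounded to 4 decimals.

The standard primal-dual pair for 'max c^T x s.t. A x <= b, x >= 0' is:
  Dual:  min b^T y  s.t.  A^T y >= c,  y >= 0.

So the dual LP is:
  minimize  10y1 + 8y2 + 44y3
  subject to:
    y1 + 3y3 >= 6
    y2 + 2y3 >= 6
    y1, y2, y3 >= 0

Solving the primal: x* = (9.3333, 8).
  primal value c^T x* = 104.
Solving the dual: y* = (0, 2, 2).
  dual value b^T y* = 104.
Strong duality: c^T x* = b^T y*. Confirmed.

104


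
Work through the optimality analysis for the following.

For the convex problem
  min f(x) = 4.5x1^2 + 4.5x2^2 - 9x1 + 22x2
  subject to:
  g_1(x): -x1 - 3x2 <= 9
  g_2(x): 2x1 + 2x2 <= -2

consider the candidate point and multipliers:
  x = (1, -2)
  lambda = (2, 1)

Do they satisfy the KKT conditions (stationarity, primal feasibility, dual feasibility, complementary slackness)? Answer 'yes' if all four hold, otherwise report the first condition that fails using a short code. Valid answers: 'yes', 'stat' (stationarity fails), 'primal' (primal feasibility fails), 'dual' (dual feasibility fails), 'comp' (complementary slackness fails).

Gradient of f: grad f(x) = Q x + c = (0, 4)
Constraint values g_i(x) = a_i^T x - b_i:
  g_1((1, -2)) = -4
  g_2((1, -2)) = 0
Stationarity residual: grad f(x) + sum_i lambda_i a_i = (0, 0)
  -> stationarity OK
Primal feasibility (all g_i <= 0): OK
Dual feasibility (all lambda_i >= 0): OK
Complementary slackness (lambda_i * g_i(x) = 0 for all i): FAILS

Verdict: the first failing condition is complementary_slackness -> comp.

comp


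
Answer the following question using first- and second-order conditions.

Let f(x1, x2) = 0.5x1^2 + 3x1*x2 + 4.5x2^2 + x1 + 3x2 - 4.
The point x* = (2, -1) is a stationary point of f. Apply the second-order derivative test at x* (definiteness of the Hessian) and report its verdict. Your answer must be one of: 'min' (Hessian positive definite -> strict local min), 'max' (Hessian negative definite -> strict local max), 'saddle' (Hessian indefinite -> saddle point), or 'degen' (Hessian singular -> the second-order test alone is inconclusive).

Compute the Hessian H = grad^2 f:
  H = [[1, 3], [3, 9]]
Verify stationarity: grad f(x*) = H x* + g = (0, 0).
Eigenvalues of H: 0, 10.
H has a zero eigenvalue (singular; positive semidefinite but not definite), so H is neither positive definite, negative definite, nor indefinite. The second-order test alone is inconclusive -> degen.
(Indeed, f is constant along the null direction of H through x*, so x* is not a strict local extremum.)

degen


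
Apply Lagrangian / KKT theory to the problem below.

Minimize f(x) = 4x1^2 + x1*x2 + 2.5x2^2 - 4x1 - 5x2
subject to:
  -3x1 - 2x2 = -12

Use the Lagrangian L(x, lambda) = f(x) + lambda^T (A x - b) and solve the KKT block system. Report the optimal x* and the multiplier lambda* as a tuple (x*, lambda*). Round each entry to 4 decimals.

Form the Lagrangian:
  L(x, lambda) = (1/2) x^T Q x + c^T x + lambda^T (A x - b)
Stationarity (grad_x L = 0): Q x + c + A^T lambda = 0.
Primal feasibility: A x = b.

This gives the KKT block system:
  [ Q   A^T ] [ x     ]   [-c ]
  [ A    0  ] [ lambda ] = [ b ]

Solving the linear system:
  x*      = (2.1846, 2.7231)
  lambda* = (5.4)
  f(x*)   = 21.2231

x* = (2.1846, 2.7231), lambda* = (5.4)


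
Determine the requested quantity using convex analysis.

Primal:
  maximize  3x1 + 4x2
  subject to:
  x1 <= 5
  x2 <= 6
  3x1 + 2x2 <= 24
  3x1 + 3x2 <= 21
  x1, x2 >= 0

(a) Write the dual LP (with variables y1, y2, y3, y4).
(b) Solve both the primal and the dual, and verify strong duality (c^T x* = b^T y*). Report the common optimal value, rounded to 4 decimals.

The standard primal-dual pair for 'max c^T x s.t. A x <= b, x >= 0' is:
  Dual:  min b^T y  s.t.  A^T y >= c,  y >= 0.

So the dual LP is:
  minimize  5y1 + 6y2 + 24y3 + 21y4
  subject to:
    y1 + 3y3 + 3y4 >= 3
    y2 + 2y3 + 3y4 >= 4
    y1, y2, y3, y4 >= 0

Solving the primal: x* = (1, 6).
  primal value c^T x* = 27.
Solving the dual: y* = (0, 1, 0, 1).
  dual value b^T y* = 27.
Strong duality: c^T x* = b^T y*. Confirmed.

27


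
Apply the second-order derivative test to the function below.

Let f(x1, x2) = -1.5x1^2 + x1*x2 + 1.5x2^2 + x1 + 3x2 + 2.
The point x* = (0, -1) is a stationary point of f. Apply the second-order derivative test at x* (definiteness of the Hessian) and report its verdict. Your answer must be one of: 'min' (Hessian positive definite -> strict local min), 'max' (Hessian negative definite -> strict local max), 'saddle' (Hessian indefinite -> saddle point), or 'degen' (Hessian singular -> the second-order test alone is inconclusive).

Compute the Hessian H = grad^2 f:
  H = [[-3, 1], [1, 3]]
Verify stationarity: grad f(x*) = H x* + g = (0, 0).
Eigenvalues of H: -3.1623, 3.1623.
Eigenvalues have mixed signs, so H is indefinite -> x* is a saddle point.

saddle


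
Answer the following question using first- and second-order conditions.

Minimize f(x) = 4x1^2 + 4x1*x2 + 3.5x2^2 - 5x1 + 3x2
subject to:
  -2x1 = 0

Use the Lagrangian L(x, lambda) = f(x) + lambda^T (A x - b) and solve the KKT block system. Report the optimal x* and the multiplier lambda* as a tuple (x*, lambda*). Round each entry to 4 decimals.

Form the Lagrangian:
  L(x, lambda) = (1/2) x^T Q x + c^T x + lambda^T (A x - b)
Stationarity (grad_x L = 0): Q x + c + A^T lambda = 0.
Primal feasibility: A x = b.

This gives the KKT block system:
  [ Q   A^T ] [ x     ]   [-c ]
  [ A    0  ] [ lambda ] = [ b ]

Solving the linear system:
  x*      = (0, -0.4286)
  lambda* = (-3.3571)
  f(x*)   = -0.6429

x* = (0, -0.4286), lambda* = (-3.3571)


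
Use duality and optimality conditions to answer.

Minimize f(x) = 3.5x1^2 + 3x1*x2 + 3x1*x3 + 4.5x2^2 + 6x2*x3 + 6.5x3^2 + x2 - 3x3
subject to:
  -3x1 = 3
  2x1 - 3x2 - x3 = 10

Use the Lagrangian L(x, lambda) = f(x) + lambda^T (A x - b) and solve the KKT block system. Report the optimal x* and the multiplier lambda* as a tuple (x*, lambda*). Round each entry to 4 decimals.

Form the Lagrangian:
  L(x, lambda) = (1/2) x^T Q x + c^T x + lambda^T (A x - b)
Stationarity (grad_x L = 0): Q x + c + A^T lambda = 0.
Primal feasibility: A x = b.

This gives the KKT block system:
  [ Q   A^T ] [ x     ]   [-c ]
  [ A    0  ] [ lambda ] = [ b ]

Solving the linear system:
  x*      = (-1, -4.5778, 1.7333)
  lambda* = (-12.4667, -10.9333)
  f(x*)   = 68.4778

x* = (-1, -4.5778, 1.7333), lambda* = (-12.4667, -10.9333)


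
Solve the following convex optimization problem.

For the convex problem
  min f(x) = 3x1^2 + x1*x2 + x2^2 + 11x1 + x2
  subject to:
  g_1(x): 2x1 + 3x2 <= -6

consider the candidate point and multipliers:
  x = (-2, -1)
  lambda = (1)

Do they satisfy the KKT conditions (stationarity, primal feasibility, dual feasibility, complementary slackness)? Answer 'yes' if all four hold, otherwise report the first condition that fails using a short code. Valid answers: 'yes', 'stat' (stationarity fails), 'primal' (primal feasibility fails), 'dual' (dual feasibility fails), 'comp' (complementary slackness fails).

Gradient of f: grad f(x) = Q x + c = (-2, -3)
Constraint values g_i(x) = a_i^T x - b_i:
  g_1((-2, -1)) = -1
Stationarity residual: grad f(x) + sum_i lambda_i a_i = (0, 0)
  -> stationarity OK
Primal feasibility (all g_i <= 0): OK
Dual feasibility (all lambda_i >= 0): OK
Complementary slackness (lambda_i * g_i(x) = 0 for all i): FAILS

Verdict: the first failing condition is complementary_slackness -> comp.

comp


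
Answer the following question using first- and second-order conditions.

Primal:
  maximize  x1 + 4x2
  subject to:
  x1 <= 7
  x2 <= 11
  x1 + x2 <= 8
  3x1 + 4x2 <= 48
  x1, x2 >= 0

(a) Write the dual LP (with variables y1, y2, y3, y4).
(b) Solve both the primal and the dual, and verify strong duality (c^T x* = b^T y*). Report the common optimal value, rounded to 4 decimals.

The standard primal-dual pair for 'max c^T x s.t. A x <= b, x >= 0' is:
  Dual:  min b^T y  s.t.  A^T y >= c,  y >= 0.

So the dual LP is:
  minimize  7y1 + 11y2 + 8y3 + 48y4
  subject to:
    y1 + y3 + 3y4 >= 1
    y2 + y3 + 4y4 >= 4
    y1, y2, y3, y4 >= 0

Solving the primal: x* = (0, 8).
  primal value c^T x* = 32.
Solving the dual: y* = (0, 0, 4, 0).
  dual value b^T y* = 32.
Strong duality: c^T x* = b^T y*. Confirmed.

32
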